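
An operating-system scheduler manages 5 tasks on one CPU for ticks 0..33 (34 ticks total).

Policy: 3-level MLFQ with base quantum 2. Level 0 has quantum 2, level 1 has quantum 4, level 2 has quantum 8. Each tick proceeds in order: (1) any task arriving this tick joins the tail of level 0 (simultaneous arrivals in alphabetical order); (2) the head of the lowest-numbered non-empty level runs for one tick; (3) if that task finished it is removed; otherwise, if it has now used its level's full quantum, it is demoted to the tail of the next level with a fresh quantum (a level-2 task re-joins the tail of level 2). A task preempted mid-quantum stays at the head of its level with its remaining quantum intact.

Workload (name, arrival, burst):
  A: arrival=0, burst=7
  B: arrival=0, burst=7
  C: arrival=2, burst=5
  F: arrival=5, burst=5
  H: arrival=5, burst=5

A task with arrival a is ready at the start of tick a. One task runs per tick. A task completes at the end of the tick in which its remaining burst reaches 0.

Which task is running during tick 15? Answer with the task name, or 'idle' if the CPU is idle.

t=0: L0/L1/L2 = AB/-/- → run A
t=1: L0/L1/L2 = AB/-/- → run A
t=2: L0/L1/L2 = BC/A/- → run B
t=3: L0/L1/L2 = BC/A/- → run B
t=4: L0/L1/L2 = C/AB/- → run C
t=5: L0/L1/L2 = CFH/AB/- → run C
t=6: L0/L1/L2 = FH/ABC/- → run F
t=7: L0/L1/L2 = FH/ABC/- → run F
t=8: L0/L1/L2 = H/ABCF/- → run H
t=9: L0/L1/L2 = H/ABCF/- → run H
t=10: L0/L1/L2 = -/ABCFH/- → run A
t=11: L0/L1/L2 = -/ABCFH/- → run A
t=12: L0/L1/L2 = -/ABCFH/- → run A
t=13: L0/L1/L2 = -/ABCFH/- → run A
t=14: L0/L1/L2 = -/BCFH/A → run B
t=15: L0/L1/L2 = -/BCFH/A → run B
t=16: L0/L1/L2 = -/BCFH/A → run B
t=17: L0/L1/L2 = -/BCFH/A → run B
t=18: L0/L1/L2 = -/CFH/AB → run C
t=19: L0/L1/L2 = -/CFH/AB → run C
t=20: L0/L1/L2 = -/CFH/AB → run C
t=21: L0/L1/L2 = -/FH/AB → run F
t=22: L0/L1/L2 = -/FH/AB → run F
t=23: L0/L1/L2 = -/FH/AB → run F
t=24: L0/L1/L2 = -/H/AB → run H
t=25: L0/L1/L2 = -/H/AB → run H
t=26: L0/L1/L2 = -/H/AB → run H
t=27: L0/L1/L2 = -/-/AB → run A
t=28: L0/L1/L2 = -/-/B → run B
t=29: (idle)
t=30: (idle)
t=31: (idle)
t=32: (idle)
t=33: (idle)

running at tick 15 = B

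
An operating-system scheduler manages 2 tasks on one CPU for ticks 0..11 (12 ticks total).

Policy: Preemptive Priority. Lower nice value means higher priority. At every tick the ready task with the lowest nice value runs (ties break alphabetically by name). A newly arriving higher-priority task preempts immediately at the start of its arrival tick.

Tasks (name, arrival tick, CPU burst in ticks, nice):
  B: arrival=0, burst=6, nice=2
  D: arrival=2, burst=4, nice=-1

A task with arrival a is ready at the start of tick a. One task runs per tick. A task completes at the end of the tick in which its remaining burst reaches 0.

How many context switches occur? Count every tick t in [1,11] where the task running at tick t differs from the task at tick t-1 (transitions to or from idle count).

t=0: ready={B} → run B
t=1: ready={B} → run B
t=2: ready={B,D} → run D
t=3: ready={B,D} → run D
t=4: ready={B,D} → run D
t=5: ready={B,D} → run D
t=6: ready={B} → run B
t=7: ready={B} → run B
t=8: ready={B} → run B
t=9: ready={B} → run B
t=10: (idle)
t=11: (idle)

context switches = 3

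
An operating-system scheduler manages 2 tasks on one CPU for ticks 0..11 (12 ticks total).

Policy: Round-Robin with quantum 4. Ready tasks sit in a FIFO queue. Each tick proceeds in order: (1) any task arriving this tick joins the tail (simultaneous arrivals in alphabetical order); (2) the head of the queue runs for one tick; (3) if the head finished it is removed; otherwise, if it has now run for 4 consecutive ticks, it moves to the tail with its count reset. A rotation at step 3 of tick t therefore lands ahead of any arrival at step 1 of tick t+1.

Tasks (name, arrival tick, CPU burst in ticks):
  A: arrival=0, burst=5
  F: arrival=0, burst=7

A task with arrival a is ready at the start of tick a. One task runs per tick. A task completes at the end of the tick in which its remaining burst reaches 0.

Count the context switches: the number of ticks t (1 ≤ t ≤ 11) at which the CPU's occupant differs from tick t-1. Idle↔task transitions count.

t=0: queue=[A,F] q_used=0 → run A
t=1: queue=[A,F] q_used=1 → run A
t=2: queue=[A,F] q_used=2 → run A
t=3: queue=[A,F] q_used=3 → run A
t=4: queue=[F,A] q_used=0 → run F
t=5: queue=[F,A] q_used=1 → run F
t=6: queue=[F,A] q_used=2 → run F
t=7: queue=[F,A] q_used=3 → run F
t=8: queue=[A,F] q_used=0 → run A
t=9: queue=[F] q_used=0 → run F
t=10: queue=[F] q_used=1 → run F
t=11: queue=[F] q_used=2 → run F

context switches = 3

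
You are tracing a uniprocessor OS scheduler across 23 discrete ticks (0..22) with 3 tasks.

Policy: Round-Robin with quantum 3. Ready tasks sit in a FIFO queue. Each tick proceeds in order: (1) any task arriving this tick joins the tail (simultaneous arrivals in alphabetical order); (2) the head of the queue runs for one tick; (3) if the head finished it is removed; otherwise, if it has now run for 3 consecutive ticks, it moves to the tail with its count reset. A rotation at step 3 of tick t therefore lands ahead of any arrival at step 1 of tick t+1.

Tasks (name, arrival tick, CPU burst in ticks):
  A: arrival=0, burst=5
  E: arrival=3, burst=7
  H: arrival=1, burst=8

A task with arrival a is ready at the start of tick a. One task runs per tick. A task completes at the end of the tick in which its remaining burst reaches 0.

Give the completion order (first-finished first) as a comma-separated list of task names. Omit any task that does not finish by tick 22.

t=0: queue=[A] q_used=0 → run A
t=1: queue=[A,H] q_used=1 → run A
t=2: queue=[A,H] q_used=2 → run A
t=3: queue=[H,A,E] q_used=0 → run H
t=4: queue=[H,A,E] q_used=1 → run H
t=5: queue=[H,A,E] q_used=2 → run H
t=6: queue=[A,E,H] q_used=0 → run A
t=7: queue=[A,E,H] q_used=1 → run A
t=8: queue=[E,H] q_used=0 → run E
t=9: queue=[E,H] q_used=1 → run E
t=10: queue=[E,H] q_used=2 → run E
t=11: queue=[H,E] q_used=0 → run H
t=12: queue=[H,E] q_used=1 → run H
t=13: queue=[H,E] q_used=2 → run H
t=14: queue=[E,H] q_used=0 → run E
t=15: queue=[E,H] q_used=1 → run E
t=16: queue=[E,H] q_used=2 → run E
t=17: queue=[H,E] q_used=0 → run H
t=18: queue=[H,E] q_used=1 → run H
t=19: queue=[E] q_used=0 → run E
t=20: (idle)
t=21: (idle)
t=22: (idle)

completion order = A, H, E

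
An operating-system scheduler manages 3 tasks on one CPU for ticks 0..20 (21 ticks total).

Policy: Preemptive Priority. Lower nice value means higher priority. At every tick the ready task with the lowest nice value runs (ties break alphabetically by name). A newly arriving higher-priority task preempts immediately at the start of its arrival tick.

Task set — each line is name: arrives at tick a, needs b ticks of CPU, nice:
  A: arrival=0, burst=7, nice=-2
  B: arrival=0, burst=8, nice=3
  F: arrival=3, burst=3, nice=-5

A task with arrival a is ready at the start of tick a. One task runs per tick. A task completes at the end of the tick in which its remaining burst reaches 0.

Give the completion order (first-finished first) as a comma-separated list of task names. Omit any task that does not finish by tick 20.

t=0: ready={A,B} → run A
t=1: ready={A,B} → run A
t=2: ready={A,B} → run A
t=3: ready={A,B,F} → run F
t=4: ready={A,B,F} → run F
t=5: ready={A,B,F} → run F
t=6: ready={A,B} → run A
t=7: ready={A,B} → run A
t=8: ready={A,B} → run A
t=9: ready={A,B} → run A
t=10: ready={B} → run B
t=11: ready={B} → run B
t=12: ready={B} → run B
t=13: ready={B} → run B
t=14: ready={B} → run B
t=15: ready={B} → run B
t=16: ready={B} → run B
t=17: ready={B} → run B
t=18: (idle)
t=19: (idle)
t=20: (idle)

completion order = F, A, B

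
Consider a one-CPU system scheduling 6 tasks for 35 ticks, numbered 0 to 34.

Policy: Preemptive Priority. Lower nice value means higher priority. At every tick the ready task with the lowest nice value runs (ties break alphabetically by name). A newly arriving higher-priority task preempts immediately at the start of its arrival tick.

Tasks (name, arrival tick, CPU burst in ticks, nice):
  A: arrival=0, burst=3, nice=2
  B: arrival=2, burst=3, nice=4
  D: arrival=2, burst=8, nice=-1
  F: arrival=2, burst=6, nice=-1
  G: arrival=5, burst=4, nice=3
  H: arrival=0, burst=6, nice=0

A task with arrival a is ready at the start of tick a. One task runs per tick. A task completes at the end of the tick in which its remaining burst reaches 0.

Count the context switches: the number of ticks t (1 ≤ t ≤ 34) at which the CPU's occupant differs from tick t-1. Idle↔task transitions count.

context switches = 7

t=0: ready={A,H} → run H
t=1: ready={A,H} → run H
t=2: ready={A,B,D,F,H} → run D
t=3: ready={A,B,D,F,H} → run D
t=4: ready={A,B,D,F,H} → run D
t=5: ready={A,B,D,F,G,H} → run D
t=6: ready={A,B,D,F,G,H} → run D
t=7: ready={A,B,D,F,G,H} → run D
t=8: ready={A,B,D,F,G,H} → run D
t=9: ready={A,B,D,F,G,H} → run D
t=10: ready={A,B,F,G,H} → run F
t=11: ready={A,B,F,G,H} → run F
t=12: ready={A,B,F,G,H} → run F
t=13: ready={A,B,F,G,H} → run F
t=14: ready={A,B,F,G,H} → run F
t=15: ready={A,B,F,G,H} → run F
t=16: ready={A,B,G,H} → run H
t=17: ready={A,B,G,H} → run H
t=18: ready={A,B,G,H} → run H
t=19: ready={A,B,G,H} → run H
t=20: ready={A,B,G} → run A
t=21: ready={A,B,G} → run A
t=22: ready={A,B,G} → run A
t=23: ready={B,G} → run G
t=24: ready={B,G} → run G
t=25: ready={B,G} → run G
t=26: ready={B,G} → run G
t=27: ready={B} → run B
t=28: ready={B} → run B
t=29: ready={B} → run B
t=30: (idle)
t=31: (idle)
t=32: (idle)
t=33: (idle)
t=34: (idle)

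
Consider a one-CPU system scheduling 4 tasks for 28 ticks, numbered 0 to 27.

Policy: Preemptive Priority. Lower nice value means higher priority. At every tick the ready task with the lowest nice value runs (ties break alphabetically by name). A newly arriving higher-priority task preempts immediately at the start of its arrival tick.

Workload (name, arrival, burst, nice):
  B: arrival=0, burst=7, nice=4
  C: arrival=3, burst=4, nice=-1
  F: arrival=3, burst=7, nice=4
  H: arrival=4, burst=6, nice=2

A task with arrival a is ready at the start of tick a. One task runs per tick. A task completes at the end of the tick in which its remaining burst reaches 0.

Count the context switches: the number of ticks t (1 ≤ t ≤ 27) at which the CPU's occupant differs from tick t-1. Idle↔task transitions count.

t=0: ready={B} → run B
t=1: ready={B} → run B
t=2: ready={B} → run B
t=3: ready={B,C,F} → run C
t=4: ready={B,C,F,H} → run C
t=5: ready={B,C,F,H} → run C
t=6: ready={B,C,F,H} → run C
t=7: ready={B,F,H} → run H
t=8: ready={B,F,H} → run H
t=9: ready={B,F,H} → run H
t=10: ready={B,F,H} → run H
t=11: ready={B,F,H} → run H
t=12: ready={B,F,H} → run H
t=13: ready={B,F} → run B
t=14: ready={B,F} → run B
t=15: ready={B,F} → run B
t=16: ready={B,F} → run B
t=17: ready={F} → run F
t=18: ready={F} → run F
t=19: ready={F} → run F
t=20: ready={F} → run F
t=21: ready={F} → run F
t=22: ready={F} → run F
t=23: ready={F} → run F
t=24: (idle)
t=25: (idle)
t=26: (idle)
t=27: (idle)

context switches = 5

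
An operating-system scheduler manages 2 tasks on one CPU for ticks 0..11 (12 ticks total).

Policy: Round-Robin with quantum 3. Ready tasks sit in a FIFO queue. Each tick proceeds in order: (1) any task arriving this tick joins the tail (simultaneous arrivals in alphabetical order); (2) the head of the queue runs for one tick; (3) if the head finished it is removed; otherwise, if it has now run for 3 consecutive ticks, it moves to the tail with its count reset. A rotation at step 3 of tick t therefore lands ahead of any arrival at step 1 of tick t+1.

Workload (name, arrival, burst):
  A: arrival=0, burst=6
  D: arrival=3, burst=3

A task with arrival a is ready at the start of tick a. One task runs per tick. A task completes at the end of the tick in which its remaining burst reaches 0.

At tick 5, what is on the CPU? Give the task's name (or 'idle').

t=0: queue=[A] q_used=0 → run A
t=1: queue=[A] q_used=1 → run A
t=2: queue=[A] q_used=2 → run A
t=3: queue=[A,D] q_used=0 → run A
t=4: queue=[A,D] q_used=1 → run A
t=5: queue=[A,D] q_used=2 → run A
t=6: queue=[D] q_used=0 → run D
t=7: queue=[D] q_used=1 → run D
t=8: queue=[D] q_used=2 → run D
t=9: (idle)
t=10: (idle)
t=11: (idle)

running at tick 5 = A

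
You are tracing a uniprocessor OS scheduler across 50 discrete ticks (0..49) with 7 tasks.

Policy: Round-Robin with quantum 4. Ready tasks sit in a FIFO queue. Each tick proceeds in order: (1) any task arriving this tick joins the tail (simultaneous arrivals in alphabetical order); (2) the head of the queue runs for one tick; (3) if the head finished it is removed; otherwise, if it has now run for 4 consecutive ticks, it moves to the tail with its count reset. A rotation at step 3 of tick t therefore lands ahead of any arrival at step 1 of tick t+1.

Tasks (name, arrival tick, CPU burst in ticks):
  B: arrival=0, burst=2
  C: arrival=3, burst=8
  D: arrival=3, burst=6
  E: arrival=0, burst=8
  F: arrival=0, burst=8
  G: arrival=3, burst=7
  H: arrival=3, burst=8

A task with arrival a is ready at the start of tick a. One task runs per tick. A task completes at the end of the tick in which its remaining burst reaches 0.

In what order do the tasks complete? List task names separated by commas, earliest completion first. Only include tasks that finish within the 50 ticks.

completion order = B, E, F, C, D, G, H

t=0: queue=[B,E,F] q_used=0 → run B
t=1: queue=[B,E,F] q_used=1 → run B
t=2: queue=[E,F] q_used=0 → run E
t=3: queue=[E,F,C,D,G,H] q_used=1 → run E
t=4: queue=[E,F,C,D,G,H] q_used=2 → run E
t=5: queue=[E,F,C,D,G,H] q_used=3 → run E
t=6: queue=[F,C,D,G,H,E] q_used=0 → run F
t=7: queue=[F,C,D,G,H,E] q_used=1 → run F
t=8: queue=[F,C,D,G,H,E] q_used=2 → run F
t=9: queue=[F,C,D,G,H,E] q_used=3 → run F
t=10: queue=[C,D,G,H,E,F] q_used=0 → run C
t=11: queue=[C,D,G,H,E,F] q_used=1 → run C
t=12: queue=[C,D,G,H,E,F] q_used=2 → run C
t=13: queue=[C,D,G,H,E,F] q_used=3 → run C
t=14: queue=[D,G,H,E,F,C] q_used=0 → run D
t=15: queue=[D,G,H,E,F,C] q_used=1 → run D
t=16: queue=[D,G,H,E,F,C] q_used=2 → run D
t=17: queue=[D,G,H,E,F,C] q_used=3 → run D
t=18: queue=[G,H,E,F,C,D] q_used=0 → run G
t=19: queue=[G,H,E,F,C,D] q_used=1 → run G
t=20: queue=[G,H,E,F,C,D] q_used=2 → run G
t=21: queue=[G,H,E,F,C,D] q_used=3 → run G
t=22: queue=[H,E,F,C,D,G] q_used=0 → run H
t=23: queue=[H,E,F,C,D,G] q_used=1 → run H
t=24: queue=[H,E,F,C,D,G] q_used=2 → run H
t=25: queue=[H,E,F,C,D,G] q_used=3 → run H
t=26: queue=[E,F,C,D,G,H] q_used=0 → run E
t=27: queue=[E,F,C,D,G,H] q_used=1 → run E
t=28: queue=[E,F,C,D,G,H] q_used=2 → run E
t=29: queue=[E,F,C,D,G,H] q_used=3 → run E
t=30: queue=[F,C,D,G,H] q_used=0 → run F
t=31: queue=[F,C,D,G,H] q_used=1 → run F
t=32: queue=[F,C,D,G,H] q_used=2 → run F
t=33: queue=[F,C,D,G,H] q_used=3 → run F
t=34: queue=[C,D,G,H] q_used=0 → run C
t=35: queue=[C,D,G,H] q_used=1 → run C
t=36: queue=[C,D,G,H] q_used=2 → run C
t=37: queue=[C,D,G,H] q_used=3 → run C
t=38: queue=[D,G,H] q_used=0 → run D
t=39: queue=[D,G,H] q_used=1 → run D
t=40: queue=[G,H] q_used=0 → run G
t=41: queue=[G,H] q_used=1 → run G
t=42: queue=[G,H] q_used=2 → run G
t=43: queue=[H] q_used=0 → run H
t=44: queue=[H] q_used=1 → run H
t=45: queue=[H] q_used=2 → run H
t=46: queue=[H] q_used=3 → run H
t=47: (idle)
t=48: (idle)
t=49: (idle)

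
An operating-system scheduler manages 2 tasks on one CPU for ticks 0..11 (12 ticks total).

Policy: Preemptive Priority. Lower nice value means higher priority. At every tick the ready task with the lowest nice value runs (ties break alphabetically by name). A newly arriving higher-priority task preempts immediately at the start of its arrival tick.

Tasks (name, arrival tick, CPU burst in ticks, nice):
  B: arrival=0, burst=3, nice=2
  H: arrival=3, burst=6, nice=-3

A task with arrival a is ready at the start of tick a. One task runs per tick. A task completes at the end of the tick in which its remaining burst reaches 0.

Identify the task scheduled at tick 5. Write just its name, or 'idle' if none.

running at tick 5 = H

t=0: ready={B} → run B
t=1: ready={B} → run B
t=2: ready={B} → run B
t=3: ready={H} → run H
t=4: ready={H} → run H
t=5: ready={H} → run H
t=6: ready={H} → run H
t=7: ready={H} → run H
t=8: ready={H} → run H
t=9: (idle)
t=10: (idle)
t=11: (idle)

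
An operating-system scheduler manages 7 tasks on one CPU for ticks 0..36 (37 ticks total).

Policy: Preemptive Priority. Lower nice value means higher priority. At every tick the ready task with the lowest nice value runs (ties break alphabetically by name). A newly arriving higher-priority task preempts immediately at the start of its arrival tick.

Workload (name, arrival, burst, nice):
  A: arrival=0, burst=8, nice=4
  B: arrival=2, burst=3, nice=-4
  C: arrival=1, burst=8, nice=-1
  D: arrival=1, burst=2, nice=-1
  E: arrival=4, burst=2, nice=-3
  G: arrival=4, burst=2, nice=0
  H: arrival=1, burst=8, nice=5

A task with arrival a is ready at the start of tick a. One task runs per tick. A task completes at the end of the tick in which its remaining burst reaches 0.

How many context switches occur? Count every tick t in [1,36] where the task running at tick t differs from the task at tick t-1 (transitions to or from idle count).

context switches = 9

t=0: ready={A} → run A
t=1: ready={A,C,D,H} → run C
t=2: ready={A,B,C,D,H} → run B
t=3: ready={A,B,C,D,H} → run B
t=4: ready={A,B,C,D,E,G,H} → run B
t=5: ready={A,C,D,E,G,H} → run E
t=6: ready={A,C,D,E,G,H} → run E
t=7: ready={A,C,D,G,H} → run C
t=8: ready={A,C,D,G,H} → run C
t=9: ready={A,C,D,G,H} → run C
t=10: ready={A,C,D,G,H} → run C
t=11: ready={A,C,D,G,H} → run C
t=12: ready={A,C,D,G,H} → run C
t=13: ready={A,C,D,G,H} → run C
t=14: ready={A,D,G,H} → run D
t=15: ready={A,D,G,H} → run D
t=16: ready={A,G,H} → run G
t=17: ready={A,G,H} → run G
t=18: ready={A,H} → run A
t=19: ready={A,H} → run A
t=20: ready={A,H} → run A
t=21: ready={A,H} → run A
t=22: ready={A,H} → run A
t=23: ready={A,H} → run A
t=24: ready={A,H} → run A
t=25: ready={H} → run H
t=26: ready={H} → run H
t=27: ready={H} → run H
t=28: ready={H} → run H
t=29: ready={H} → run H
t=30: ready={H} → run H
t=31: ready={H} → run H
t=32: ready={H} → run H
t=33: (idle)
t=34: (idle)
t=35: (idle)
t=36: (idle)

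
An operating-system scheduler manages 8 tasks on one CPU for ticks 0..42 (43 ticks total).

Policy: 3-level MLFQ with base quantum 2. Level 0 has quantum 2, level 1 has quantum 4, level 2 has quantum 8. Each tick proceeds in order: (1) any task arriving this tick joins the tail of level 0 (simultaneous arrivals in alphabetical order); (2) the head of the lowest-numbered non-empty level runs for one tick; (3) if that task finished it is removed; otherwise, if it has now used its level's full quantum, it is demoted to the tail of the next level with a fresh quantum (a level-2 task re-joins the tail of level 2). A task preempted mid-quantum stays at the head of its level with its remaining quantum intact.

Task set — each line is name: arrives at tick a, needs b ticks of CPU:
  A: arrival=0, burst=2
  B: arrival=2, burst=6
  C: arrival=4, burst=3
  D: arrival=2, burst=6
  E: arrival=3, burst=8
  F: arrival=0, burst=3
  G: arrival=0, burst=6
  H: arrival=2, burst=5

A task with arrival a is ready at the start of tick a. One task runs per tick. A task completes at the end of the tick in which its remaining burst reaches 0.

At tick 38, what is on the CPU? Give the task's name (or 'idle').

t=0: L0/L1/L2 = AFG/-/- → run A
t=1: L0/L1/L2 = AFG/-/- → run A
t=2: L0/L1/L2 = FGBDH/-/- → run F
t=3: L0/L1/L2 = FGBDHE/-/- → run F
t=4: L0/L1/L2 = GBDHEC/F/- → run G
t=5: L0/L1/L2 = GBDHEC/F/- → run G
t=6: L0/L1/L2 = BDHEC/FG/- → run B
t=7: L0/L1/L2 = BDHEC/FG/- → run B
t=8: L0/L1/L2 = DHEC/FGB/- → run D
t=9: L0/L1/L2 = DHEC/FGB/- → run D
t=10: L0/L1/L2 = HEC/FGBD/- → run H
t=11: L0/L1/L2 = HEC/FGBD/- → run H
t=12: L0/L1/L2 = EC/FGBDH/- → run E
t=13: L0/L1/L2 = EC/FGBDH/- → run E
t=14: L0/L1/L2 = C/FGBDHE/- → run C
t=15: L0/L1/L2 = C/FGBDHE/- → run C
t=16: L0/L1/L2 = -/FGBDHEC/- → run F
t=17: L0/L1/L2 = -/GBDHEC/- → run G
t=18: L0/L1/L2 = -/GBDHEC/- → run G
t=19: L0/L1/L2 = -/GBDHEC/- → run G
t=20: L0/L1/L2 = -/GBDHEC/- → run G
t=21: L0/L1/L2 = -/BDHEC/- → run B
t=22: L0/L1/L2 = -/BDHEC/- → run B
t=23: L0/L1/L2 = -/BDHEC/- → run B
t=24: L0/L1/L2 = -/BDHEC/- → run B
t=25: L0/L1/L2 = -/DHEC/- → run D
t=26: L0/L1/L2 = -/DHEC/- → run D
t=27: L0/L1/L2 = -/DHEC/- → run D
t=28: L0/L1/L2 = -/DHEC/- → run D
t=29: L0/L1/L2 = -/HEC/- → run H
t=30: L0/L1/L2 = -/HEC/- → run H
t=31: L0/L1/L2 = -/HEC/- → run H
t=32: L0/L1/L2 = -/EC/- → run E
t=33: L0/L1/L2 = -/EC/- → run E
t=34: L0/L1/L2 = -/EC/- → run E
t=35: L0/L1/L2 = -/EC/- → run E
t=36: L0/L1/L2 = -/C/E → run C
t=37: L0/L1/L2 = -/-/E → run E
t=38: L0/L1/L2 = -/-/E → run E
t=39: (idle)
t=40: (idle)
t=41: (idle)
t=42: (idle)

running at tick 38 = E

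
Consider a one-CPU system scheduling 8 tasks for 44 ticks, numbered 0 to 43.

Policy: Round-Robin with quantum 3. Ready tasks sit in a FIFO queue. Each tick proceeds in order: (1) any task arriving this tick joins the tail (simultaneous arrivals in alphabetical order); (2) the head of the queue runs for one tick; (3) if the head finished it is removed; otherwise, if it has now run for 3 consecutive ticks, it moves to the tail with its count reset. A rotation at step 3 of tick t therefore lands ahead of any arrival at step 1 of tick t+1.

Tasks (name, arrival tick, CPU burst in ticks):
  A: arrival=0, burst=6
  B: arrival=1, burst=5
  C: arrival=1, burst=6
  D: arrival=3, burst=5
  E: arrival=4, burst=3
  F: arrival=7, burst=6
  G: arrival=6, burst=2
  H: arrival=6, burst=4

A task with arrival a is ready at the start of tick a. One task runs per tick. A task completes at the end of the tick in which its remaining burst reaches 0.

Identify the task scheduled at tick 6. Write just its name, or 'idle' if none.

t=0: queue=[A] q_used=0 → run A
t=1: queue=[A,B,C] q_used=1 → run A
t=2: queue=[A,B,C] q_used=2 → run A
t=3: queue=[B,C,A,D] q_used=0 → run B
t=4: queue=[B,C,A,D,E] q_used=1 → run B
t=5: queue=[B,C,A,D,E] q_used=2 → run B
t=6: queue=[C,A,D,E,B,G,H] q_used=0 → run C
t=7: queue=[C,A,D,E,B,G,H,F] q_used=1 → run C
t=8: queue=[C,A,D,E,B,G,H,F] q_used=2 → run C
t=9: queue=[A,D,E,B,G,H,F,C] q_used=0 → run A
t=10: queue=[A,D,E,B,G,H,F,C] q_used=1 → run A
t=11: queue=[A,D,E,B,G,H,F,C] q_used=2 → run A
t=12: queue=[D,E,B,G,H,F,C] q_used=0 → run D
t=13: queue=[D,E,B,G,H,F,C] q_used=1 → run D
t=14: queue=[D,E,B,G,H,F,C] q_used=2 → run D
t=15: queue=[E,B,G,H,F,C,D] q_used=0 → run E
t=16: queue=[E,B,G,H,F,C,D] q_used=1 → run E
t=17: queue=[E,B,G,H,F,C,D] q_used=2 → run E
t=18: queue=[B,G,H,F,C,D] q_used=0 → run B
t=19: queue=[B,G,H,F,C,D] q_used=1 → run B
t=20: queue=[G,H,F,C,D] q_used=0 → run G
t=21: queue=[G,H,F,C,D] q_used=1 → run G
t=22: queue=[H,F,C,D] q_used=0 → run H
t=23: queue=[H,F,C,D] q_used=1 → run H
t=24: queue=[H,F,C,D] q_used=2 → run H
t=25: queue=[F,C,D,H] q_used=0 → run F
t=26: queue=[F,C,D,H] q_used=1 → run F
t=27: queue=[F,C,D,H] q_used=2 → run F
t=28: queue=[C,D,H,F] q_used=0 → run C
t=29: queue=[C,D,H,F] q_used=1 → run C
t=30: queue=[C,D,H,F] q_used=2 → run C
t=31: queue=[D,H,F] q_used=0 → run D
t=32: queue=[D,H,F] q_used=1 → run D
t=33: queue=[H,F] q_used=0 → run H
t=34: queue=[F] q_used=0 → run F
t=35: queue=[F] q_used=1 → run F
t=36: queue=[F] q_used=2 → run F
t=37: (idle)
t=38: (idle)
t=39: (idle)
t=40: (idle)
t=41: (idle)
t=42: (idle)
t=43: (idle)

running at tick 6 = C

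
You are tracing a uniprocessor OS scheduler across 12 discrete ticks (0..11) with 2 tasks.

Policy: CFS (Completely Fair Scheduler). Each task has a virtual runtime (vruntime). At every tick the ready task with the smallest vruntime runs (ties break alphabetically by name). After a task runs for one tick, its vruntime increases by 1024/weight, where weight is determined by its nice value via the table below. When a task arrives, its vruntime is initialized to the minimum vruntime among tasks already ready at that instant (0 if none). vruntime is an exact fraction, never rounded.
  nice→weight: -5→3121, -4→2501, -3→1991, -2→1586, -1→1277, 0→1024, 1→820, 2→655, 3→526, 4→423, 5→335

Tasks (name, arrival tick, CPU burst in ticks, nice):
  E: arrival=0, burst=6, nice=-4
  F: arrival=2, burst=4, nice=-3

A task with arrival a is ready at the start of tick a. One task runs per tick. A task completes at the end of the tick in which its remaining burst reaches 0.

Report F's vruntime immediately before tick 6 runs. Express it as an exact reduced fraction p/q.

vruntime(F, start of tick 6) = 9199616/4979491

t=0: vr[E=0] → run E
t=1: vr[E=1024/2501] → run E
t=2: vr[E=2048/2501 F=2048/2501] → run E
t=3: vr[E=3072/2501 F=2048/2501] → run F
t=4: vr[E=3072/2501 F=6638592/4979491] → run E
t=5: vr[E=4096/2501 F=6638592/4979491] → run F
t=6: vr[E=4096/2501 F=9199616/4979491] → run E
t=7: vr[E=5120/2501 F=9199616/4979491] → run F
t=8: vr[E=5120/2501 F=11760640/4979491] → run E
t=9: vr[F=11760640/4979491] → run F
t=10: (idle)
t=11: (idle)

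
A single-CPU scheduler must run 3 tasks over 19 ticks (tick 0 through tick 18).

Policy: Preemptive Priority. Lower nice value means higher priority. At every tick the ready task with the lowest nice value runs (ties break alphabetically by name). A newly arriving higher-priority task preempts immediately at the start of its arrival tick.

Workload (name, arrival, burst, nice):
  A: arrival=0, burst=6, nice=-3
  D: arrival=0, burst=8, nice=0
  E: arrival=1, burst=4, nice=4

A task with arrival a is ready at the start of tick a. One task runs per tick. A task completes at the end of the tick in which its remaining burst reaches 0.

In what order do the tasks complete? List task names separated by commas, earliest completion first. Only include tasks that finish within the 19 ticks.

t=0: ready={A,D} → run A
t=1: ready={A,D,E} → run A
t=2: ready={A,D,E} → run A
t=3: ready={A,D,E} → run A
t=4: ready={A,D,E} → run A
t=5: ready={A,D,E} → run A
t=6: ready={D,E} → run D
t=7: ready={D,E} → run D
t=8: ready={D,E} → run D
t=9: ready={D,E} → run D
t=10: ready={D,E} → run D
t=11: ready={D,E} → run D
t=12: ready={D,E} → run D
t=13: ready={D,E} → run D
t=14: ready={E} → run E
t=15: ready={E} → run E
t=16: ready={E} → run E
t=17: ready={E} → run E
t=18: (idle)

completion order = A, D, E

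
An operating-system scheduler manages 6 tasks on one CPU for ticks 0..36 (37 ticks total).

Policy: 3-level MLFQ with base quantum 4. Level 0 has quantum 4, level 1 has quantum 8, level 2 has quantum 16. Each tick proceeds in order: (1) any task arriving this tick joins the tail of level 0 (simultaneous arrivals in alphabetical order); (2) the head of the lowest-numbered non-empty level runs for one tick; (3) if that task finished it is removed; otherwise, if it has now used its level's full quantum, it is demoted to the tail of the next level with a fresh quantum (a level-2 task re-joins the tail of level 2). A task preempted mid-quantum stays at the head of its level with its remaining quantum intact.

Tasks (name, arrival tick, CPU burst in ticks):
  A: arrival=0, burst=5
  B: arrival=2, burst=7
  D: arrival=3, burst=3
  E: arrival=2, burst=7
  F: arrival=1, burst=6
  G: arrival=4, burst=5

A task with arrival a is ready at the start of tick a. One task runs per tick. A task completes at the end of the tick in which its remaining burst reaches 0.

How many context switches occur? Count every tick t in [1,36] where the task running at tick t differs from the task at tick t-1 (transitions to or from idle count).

t=0: L0/L1/L2 = A/-/- → run A
t=1: L0/L1/L2 = AF/-/- → run A
t=2: L0/L1/L2 = AFBE/-/- → run A
t=3: L0/L1/L2 = AFBED/-/- → run A
t=4: L0/L1/L2 = FBEDG/A/- → run F
t=5: L0/L1/L2 = FBEDG/A/- → run F
t=6: L0/L1/L2 = FBEDG/A/- → run F
t=7: L0/L1/L2 = FBEDG/A/- → run F
t=8: L0/L1/L2 = BEDG/AF/- → run B
t=9: L0/L1/L2 = BEDG/AF/- → run B
t=10: L0/L1/L2 = BEDG/AF/- → run B
t=11: L0/L1/L2 = BEDG/AF/- → run B
t=12: L0/L1/L2 = EDG/AFB/- → run E
t=13: L0/L1/L2 = EDG/AFB/- → run E
t=14: L0/L1/L2 = EDG/AFB/- → run E
t=15: L0/L1/L2 = EDG/AFB/- → run E
t=16: L0/L1/L2 = DG/AFBE/- → run D
t=17: L0/L1/L2 = DG/AFBE/- → run D
t=18: L0/L1/L2 = DG/AFBE/- → run D
t=19: L0/L1/L2 = G/AFBE/- → run G
t=20: L0/L1/L2 = G/AFBE/- → run G
t=21: L0/L1/L2 = G/AFBE/- → run G
t=22: L0/L1/L2 = G/AFBE/- → run G
t=23: L0/L1/L2 = -/AFBEG/- → run A
t=24: L0/L1/L2 = -/FBEG/- → run F
t=25: L0/L1/L2 = -/FBEG/- → run F
t=26: L0/L1/L2 = -/BEG/- → run B
t=27: L0/L1/L2 = -/BEG/- → run B
t=28: L0/L1/L2 = -/BEG/- → run B
t=29: L0/L1/L2 = -/EG/- → run E
t=30: L0/L1/L2 = -/EG/- → run E
t=31: L0/L1/L2 = -/EG/- → run E
t=32: L0/L1/L2 = -/G/- → run G
t=33: (idle)
t=34: (idle)
t=35: (idle)
t=36: (idle)

context switches = 11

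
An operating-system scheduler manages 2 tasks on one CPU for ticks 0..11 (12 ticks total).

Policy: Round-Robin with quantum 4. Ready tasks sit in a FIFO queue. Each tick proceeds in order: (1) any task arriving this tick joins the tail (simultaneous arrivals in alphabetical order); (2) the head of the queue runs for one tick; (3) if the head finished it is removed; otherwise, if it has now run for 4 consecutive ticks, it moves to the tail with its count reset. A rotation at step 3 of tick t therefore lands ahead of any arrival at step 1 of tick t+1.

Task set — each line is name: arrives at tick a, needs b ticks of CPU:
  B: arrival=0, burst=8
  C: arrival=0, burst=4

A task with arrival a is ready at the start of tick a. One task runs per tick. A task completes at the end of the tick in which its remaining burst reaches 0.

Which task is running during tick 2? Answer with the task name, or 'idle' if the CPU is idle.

running at tick 2 = B

t=0: queue=[B,C] q_used=0 → run B
t=1: queue=[B,C] q_used=1 → run B
t=2: queue=[B,C] q_used=2 → run B
t=3: queue=[B,C] q_used=3 → run B
t=4: queue=[C,B] q_used=0 → run C
t=5: queue=[C,B] q_used=1 → run C
t=6: queue=[C,B] q_used=2 → run C
t=7: queue=[C,B] q_used=3 → run C
t=8: queue=[B] q_used=0 → run B
t=9: queue=[B] q_used=1 → run B
t=10: queue=[B] q_used=2 → run B
t=11: queue=[B] q_used=3 → run B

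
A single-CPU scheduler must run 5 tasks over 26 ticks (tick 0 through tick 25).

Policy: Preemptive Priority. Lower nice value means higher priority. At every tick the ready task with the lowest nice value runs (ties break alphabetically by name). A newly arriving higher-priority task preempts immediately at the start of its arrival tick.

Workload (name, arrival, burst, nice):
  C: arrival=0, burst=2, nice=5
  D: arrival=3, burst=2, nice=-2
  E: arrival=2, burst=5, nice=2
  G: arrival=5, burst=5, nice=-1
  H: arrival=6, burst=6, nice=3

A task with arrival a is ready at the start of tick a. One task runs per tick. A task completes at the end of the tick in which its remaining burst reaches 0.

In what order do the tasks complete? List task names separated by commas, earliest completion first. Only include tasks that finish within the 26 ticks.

completion order = C, D, G, E, H

t=0: ready={C} → run C
t=1: ready={C} → run C
t=2: ready={E} → run E
t=3: ready={D,E} → run D
t=4: ready={D,E} → run D
t=5: ready={E,G} → run G
t=6: ready={E,G,H} → run G
t=7: ready={E,G,H} → run G
t=8: ready={E,G,H} → run G
t=9: ready={E,G,H} → run G
t=10: ready={E,H} → run E
t=11: ready={E,H} → run E
t=12: ready={E,H} → run E
t=13: ready={E,H} → run E
t=14: ready={H} → run H
t=15: ready={H} → run H
t=16: ready={H} → run H
t=17: ready={H} → run H
t=18: ready={H} → run H
t=19: ready={H} → run H
t=20: (idle)
t=21: (idle)
t=22: (idle)
t=23: (idle)
t=24: (idle)
t=25: (idle)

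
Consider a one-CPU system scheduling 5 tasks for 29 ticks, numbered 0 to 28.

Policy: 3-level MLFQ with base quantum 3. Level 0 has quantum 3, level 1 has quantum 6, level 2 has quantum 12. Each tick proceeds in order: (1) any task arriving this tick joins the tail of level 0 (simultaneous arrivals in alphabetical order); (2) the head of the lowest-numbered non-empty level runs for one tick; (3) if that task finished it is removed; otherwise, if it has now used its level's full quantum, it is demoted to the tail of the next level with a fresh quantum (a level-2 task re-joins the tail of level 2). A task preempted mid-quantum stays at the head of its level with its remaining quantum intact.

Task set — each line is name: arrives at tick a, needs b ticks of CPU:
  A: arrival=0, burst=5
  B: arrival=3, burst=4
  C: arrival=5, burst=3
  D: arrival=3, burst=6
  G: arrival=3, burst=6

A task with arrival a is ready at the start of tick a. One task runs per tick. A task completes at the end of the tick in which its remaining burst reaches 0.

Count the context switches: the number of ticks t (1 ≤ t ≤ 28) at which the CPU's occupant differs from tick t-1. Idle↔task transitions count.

t=0: L0/L1/L2 = A/-/- → run A
t=1: L0/L1/L2 = A/-/- → run A
t=2: L0/L1/L2 = A/-/- → run A
t=3: L0/L1/L2 = BDG/A/- → run B
t=4: L0/L1/L2 = BDG/A/- → run B
t=5: L0/L1/L2 = BDGC/A/- → run B
t=6: L0/L1/L2 = DGC/AB/- → run D
t=7: L0/L1/L2 = DGC/AB/- → run D
t=8: L0/L1/L2 = DGC/AB/- → run D
t=9: L0/L1/L2 = GC/ABD/- → run G
t=10: L0/L1/L2 = GC/ABD/- → run G
t=11: L0/L1/L2 = GC/ABD/- → run G
t=12: L0/L1/L2 = C/ABDG/- → run C
t=13: L0/L1/L2 = C/ABDG/- → run C
t=14: L0/L1/L2 = C/ABDG/- → run C
t=15: L0/L1/L2 = -/ABDG/- → run A
t=16: L0/L1/L2 = -/ABDG/- → run A
t=17: L0/L1/L2 = -/BDG/- → run B
t=18: L0/L1/L2 = -/DG/- → run D
t=19: L0/L1/L2 = -/DG/- → run D
t=20: L0/L1/L2 = -/DG/- → run D
t=21: L0/L1/L2 = -/G/- → run G
t=22: L0/L1/L2 = -/G/- → run G
t=23: L0/L1/L2 = -/G/- → run G
t=24: (idle)
t=25: (idle)
t=26: (idle)
t=27: (idle)
t=28: (idle)

context switches = 9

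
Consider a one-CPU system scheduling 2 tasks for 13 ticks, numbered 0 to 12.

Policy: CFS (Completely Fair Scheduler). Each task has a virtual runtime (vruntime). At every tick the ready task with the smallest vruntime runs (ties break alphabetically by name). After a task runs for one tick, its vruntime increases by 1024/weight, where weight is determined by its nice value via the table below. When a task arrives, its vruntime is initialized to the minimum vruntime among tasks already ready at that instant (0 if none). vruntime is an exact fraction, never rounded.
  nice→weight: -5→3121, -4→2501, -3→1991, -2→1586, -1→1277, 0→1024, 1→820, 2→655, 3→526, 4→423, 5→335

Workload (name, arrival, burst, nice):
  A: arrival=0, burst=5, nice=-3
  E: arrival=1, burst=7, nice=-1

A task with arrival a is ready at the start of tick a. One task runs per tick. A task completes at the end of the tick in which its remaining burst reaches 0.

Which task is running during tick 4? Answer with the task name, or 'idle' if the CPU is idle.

t=0: vr[A=0] → run A
t=1: vr[A=1024/1991 E=1024/1991] → run A
t=2: vr[A=2048/1991 E=1024/1991] → run E
t=3: vr[A=2048/1991 E=3346432/2542507] → run A
t=4: vr[A=3072/1991 E=3346432/2542507] → run E
t=5: vr[A=3072/1991 E=5385216/2542507] → run A
t=6: vr[A=4096/1991 E=5385216/2542507] → run A
t=7: vr[E=5385216/2542507] → run E
t=8: vr[E=7424000/2542507] → run E
t=9: vr[E=9462784/2542507] → run E
t=10: vr[E=11501568/2542507] → run E
t=11: vr[E=13540352/2542507] → run E
t=12: (idle)

running at tick 4 = E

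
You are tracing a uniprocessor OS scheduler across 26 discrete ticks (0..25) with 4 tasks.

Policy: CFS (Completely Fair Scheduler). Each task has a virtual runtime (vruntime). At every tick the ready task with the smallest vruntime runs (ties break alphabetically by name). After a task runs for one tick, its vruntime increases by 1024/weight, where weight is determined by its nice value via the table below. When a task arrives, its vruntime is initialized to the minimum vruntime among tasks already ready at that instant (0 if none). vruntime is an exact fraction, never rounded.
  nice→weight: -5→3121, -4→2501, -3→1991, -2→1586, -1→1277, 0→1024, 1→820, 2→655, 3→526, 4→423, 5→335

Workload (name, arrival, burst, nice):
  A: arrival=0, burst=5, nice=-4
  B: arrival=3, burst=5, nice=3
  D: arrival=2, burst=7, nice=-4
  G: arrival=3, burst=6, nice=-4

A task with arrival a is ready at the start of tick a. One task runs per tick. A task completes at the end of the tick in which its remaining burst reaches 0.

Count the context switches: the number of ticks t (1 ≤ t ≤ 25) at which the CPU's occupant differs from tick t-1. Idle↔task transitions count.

t=0: vr[A=0] → run A
t=1: vr[A=1024/2501] → run A
t=2: vr[A=2048/2501 D=2048/2501] → run A
t=3: vr[A=3072/2501 B=2048/2501 D=2048/2501 G=2048/2501] → run B
t=4: vr[A=3072/2501 B=1819136/657763 D=2048/2501 G=2048/2501] → run D
t=5: vr[A=3072/2501 B=1819136/657763 D=3072/2501 G=2048/2501] → run G
t=6: vr[A=3072/2501 B=1819136/657763 D=3072/2501 G=3072/2501] → run A
t=7: vr[A=4096/2501 B=1819136/657763 D=3072/2501 G=3072/2501] → run D
t=8: vr[A=4096/2501 B=1819136/657763 D=4096/2501 G=3072/2501] → run G
t=9: vr[A=4096/2501 B=1819136/657763 D=4096/2501 G=4096/2501] → run A
t=10: vr[B=1819136/657763 D=4096/2501 G=4096/2501] → run D
t=11: vr[B=1819136/657763 D=5120/2501 G=4096/2501] → run G
t=12: vr[B=1819136/657763 D=5120/2501 G=5120/2501] → run D
t=13: vr[B=1819136/657763 D=6144/2501 G=5120/2501] → run G
t=14: vr[B=1819136/657763 D=6144/2501 G=6144/2501] → run D
t=15: vr[B=1819136/657763 D=7168/2501 G=6144/2501] → run G
t=16: vr[B=1819136/657763 D=7168/2501 G=7168/2501] → run B
t=17: vr[B=3099648/657763 D=7168/2501 G=7168/2501] → run D
t=18: vr[B=3099648/657763 D=8192/2501 G=7168/2501] → run G
t=19: vr[B=3099648/657763 D=8192/2501] → run D
t=20: vr[B=3099648/657763] → run B
t=21: vr[B=4380160/657763] → run B
t=22: vr[B=5660672/657763] → run B
t=23: (idle)
t=24: (idle)
t=25: (idle)

context switches = 19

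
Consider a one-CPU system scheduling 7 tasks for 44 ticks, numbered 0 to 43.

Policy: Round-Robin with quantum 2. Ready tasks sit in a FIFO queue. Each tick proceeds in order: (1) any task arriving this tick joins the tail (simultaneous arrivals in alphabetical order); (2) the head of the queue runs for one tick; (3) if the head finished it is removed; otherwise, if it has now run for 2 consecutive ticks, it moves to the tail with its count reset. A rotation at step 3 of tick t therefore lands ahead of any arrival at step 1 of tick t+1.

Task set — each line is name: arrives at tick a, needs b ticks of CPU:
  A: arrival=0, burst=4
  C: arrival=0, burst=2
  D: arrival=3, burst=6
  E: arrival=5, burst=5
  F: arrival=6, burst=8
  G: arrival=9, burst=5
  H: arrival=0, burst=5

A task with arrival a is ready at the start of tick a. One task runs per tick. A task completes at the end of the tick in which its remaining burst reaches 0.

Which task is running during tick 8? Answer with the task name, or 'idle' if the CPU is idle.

t=0: queue=[A,C,H] q_used=0 → run A
t=1: queue=[A,C,H] q_used=1 → run A
t=2: queue=[C,H,A] q_used=0 → run C
t=3: queue=[C,H,A,D] q_used=1 → run C
t=4: queue=[H,A,D] q_used=0 → run H
t=5: queue=[H,A,D,E] q_used=1 → run H
t=6: queue=[A,D,E,H,F] q_used=0 → run A
t=7: queue=[A,D,E,H,F] q_used=1 → run A
t=8: queue=[D,E,H,F] q_used=0 → run D
t=9: queue=[D,E,H,F,G] q_used=1 → run D
t=10: queue=[E,H,F,G,D] q_used=0 → run E
t=11: queue=[E,H,F,G,D] q_used=1 → run E
t=12: queue=[H,F,G,D,E] q_used=0 → run H
t=13: queue=[H,F,G,D,E] q_used=1 → run H
t=14: queue=[F,G,D,E,H] q_used=0 → run F
t=15: queue=[F,G,D,E,H] q_used=1 → run F
t=16: queue=[G,D,E,H,F] q_used=0 → run G
t=17: queue=[G,D,E,H,F] q_used=1 → run G
t=18: queue=[D,E,H,F,G] q_used=0 → run D
t=19: queue=[D,E,H,F,G] q_used=1 → run D
t=20: queue=[E,H,F,G,D] q_used=0 → run E
t=21: queue=[E,H,F,G,D] q_used=1 → run E
t=22: queue=[H,F,G,D,E] q_used=0 → run H
t=23: queue=[F,G,D,E] q_used=0 → run F
t=24: queue=[F,G,D,E] q_used=1 → run F
t=25: queue=[G,D,E,F] q_used=0 → run G
t=26: queue=[G,D,E,F] q_used=1 → run G
t=27: queue=[D,E,F,G] q_used=0 → run D
t=28: queue=[D,E,F,G] q_used=1 → run D
t=29: queue=[E,F,G] q_used=0 → run E
t=30: queue=[F,G] q_used=0 → run F
t=31: queue=[F,G] q_used=1 → run F
t=32: queue=[G,F] q_used=0 → run G
t=33: queue=[F] q_used=0 → run F
t=34: queue=[F] q_used=1 → run F
t=35: (idle)
t=36: (idle)
t=37: (idle)
t=38: (idle)
t=39: (idle)
t=40: (idle)
t=41: (idle)
t=42: (idle)
t=43: (idle)

running at tick 8 = D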